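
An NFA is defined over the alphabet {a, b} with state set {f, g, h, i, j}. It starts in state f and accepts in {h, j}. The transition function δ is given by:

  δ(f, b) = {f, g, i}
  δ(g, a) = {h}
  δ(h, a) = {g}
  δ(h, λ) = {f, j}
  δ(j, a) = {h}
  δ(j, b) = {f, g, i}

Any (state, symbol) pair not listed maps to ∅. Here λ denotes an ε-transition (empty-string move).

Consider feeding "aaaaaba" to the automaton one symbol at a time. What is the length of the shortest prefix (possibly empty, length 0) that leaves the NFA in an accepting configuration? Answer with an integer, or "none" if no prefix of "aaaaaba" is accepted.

none

Start in {f}.
Read 'a': f→∅; now ∅.
The set is empty and remains empty for the remaining 6 symbols.
No reachable set along the way intersects F.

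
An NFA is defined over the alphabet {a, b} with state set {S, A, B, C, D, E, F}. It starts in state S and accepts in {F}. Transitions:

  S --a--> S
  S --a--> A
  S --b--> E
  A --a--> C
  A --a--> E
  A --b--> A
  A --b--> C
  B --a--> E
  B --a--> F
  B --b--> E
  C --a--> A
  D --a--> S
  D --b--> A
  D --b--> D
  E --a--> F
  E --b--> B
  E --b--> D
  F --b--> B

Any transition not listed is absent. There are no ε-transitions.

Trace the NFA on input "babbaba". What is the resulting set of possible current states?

{E, F}

Start in {S}.
Read 'b': {S} → {E}.
Read 'a': {E} → {F}.
Read 'b': {F} → {B}.
Read 'b': {B} → {E}.
Read 'a': {E} → {F}.
Read 'b': {F} → {B}.
Read 'a': {B} → {E, F}.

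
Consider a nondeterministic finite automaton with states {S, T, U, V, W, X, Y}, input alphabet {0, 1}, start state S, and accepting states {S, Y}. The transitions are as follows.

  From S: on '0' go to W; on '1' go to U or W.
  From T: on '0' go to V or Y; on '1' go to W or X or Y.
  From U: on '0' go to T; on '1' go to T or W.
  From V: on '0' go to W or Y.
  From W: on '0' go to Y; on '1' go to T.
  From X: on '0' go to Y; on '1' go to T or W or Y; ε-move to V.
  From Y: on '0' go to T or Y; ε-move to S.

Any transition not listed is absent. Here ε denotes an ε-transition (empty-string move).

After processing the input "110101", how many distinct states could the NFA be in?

Start in {S}.
Read '1': S→{U, W}; now {U, W}.
Read '1': U→{T, W}, W→{T}; now {T, W}.
Read '0': T→{V, Y}, W→{Y}; union {V, Y}; ε-closure = {S, V, Y}.
Read '1': S→{U, W}, V→∅, Y→∅; now {U, W}.
Read '0': U→{T}, W→{Y}; union {T, Y}; ε-closure = {S, T, Y}.
Read '1': S→{U, W}, T→{W, X, Y}, Y→∅; union {U, W, X, Y}; ε-closure = {S, U, V, W, X, Y}.
That set has 6 states.

6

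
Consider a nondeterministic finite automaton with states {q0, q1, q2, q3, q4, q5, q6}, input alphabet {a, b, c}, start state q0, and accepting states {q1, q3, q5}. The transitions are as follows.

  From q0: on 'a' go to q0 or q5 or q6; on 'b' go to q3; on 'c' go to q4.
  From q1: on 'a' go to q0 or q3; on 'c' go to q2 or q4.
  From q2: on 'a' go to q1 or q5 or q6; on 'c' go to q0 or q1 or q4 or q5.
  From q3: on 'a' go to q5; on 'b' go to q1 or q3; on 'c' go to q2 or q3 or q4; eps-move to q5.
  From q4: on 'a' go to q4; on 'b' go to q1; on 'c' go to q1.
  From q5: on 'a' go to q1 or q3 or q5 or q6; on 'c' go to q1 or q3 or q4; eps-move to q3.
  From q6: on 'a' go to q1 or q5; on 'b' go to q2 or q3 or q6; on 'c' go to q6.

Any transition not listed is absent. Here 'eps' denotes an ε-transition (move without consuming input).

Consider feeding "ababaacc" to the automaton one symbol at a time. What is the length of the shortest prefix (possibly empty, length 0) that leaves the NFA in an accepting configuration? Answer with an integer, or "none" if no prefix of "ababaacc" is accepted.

1

Start in {q0}.
Read 'a': q0→{q0, q5, q6}; union {q0, q5, q6}; ε-closure = {q0, q3, q5, q6}.
None of the earlier sets intersect F, but {q0, q3, q5, q6} does.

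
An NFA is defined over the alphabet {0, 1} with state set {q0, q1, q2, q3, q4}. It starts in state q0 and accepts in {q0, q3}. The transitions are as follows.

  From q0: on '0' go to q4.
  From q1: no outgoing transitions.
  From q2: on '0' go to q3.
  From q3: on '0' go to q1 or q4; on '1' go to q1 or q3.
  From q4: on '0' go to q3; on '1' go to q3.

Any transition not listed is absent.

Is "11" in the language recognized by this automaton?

No

Start in {q0}.
Read '1': q0→∅; now ∅.
The set is empty and remains empty for the remaining 1 symbol.
The final set ∅ contains no accepting state.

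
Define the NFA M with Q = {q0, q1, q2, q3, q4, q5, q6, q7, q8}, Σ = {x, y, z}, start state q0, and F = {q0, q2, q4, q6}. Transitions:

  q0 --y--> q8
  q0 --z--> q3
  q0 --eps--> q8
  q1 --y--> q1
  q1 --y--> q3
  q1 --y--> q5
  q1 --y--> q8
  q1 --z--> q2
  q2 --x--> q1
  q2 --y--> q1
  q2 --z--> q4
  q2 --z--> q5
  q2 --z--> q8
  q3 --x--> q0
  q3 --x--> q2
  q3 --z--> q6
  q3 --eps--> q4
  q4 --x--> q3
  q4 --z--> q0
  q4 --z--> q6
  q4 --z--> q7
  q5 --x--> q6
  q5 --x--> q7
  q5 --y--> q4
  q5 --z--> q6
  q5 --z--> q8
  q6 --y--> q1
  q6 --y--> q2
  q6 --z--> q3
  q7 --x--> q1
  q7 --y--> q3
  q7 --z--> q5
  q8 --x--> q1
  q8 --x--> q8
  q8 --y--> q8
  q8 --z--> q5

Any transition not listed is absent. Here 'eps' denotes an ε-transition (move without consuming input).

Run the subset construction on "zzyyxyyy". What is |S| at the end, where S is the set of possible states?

Start: ε-closure({q0}) = {q0, q8}.
Read 'z': q0→{q3}, q8→{q5}; union {q3, q5}; ε-closure = {q3, q4, q5}.
Read 'z': q3→{q6}, q4→{q0, q6, q7}, q5→{q6, q8}; now {q0, q6, q7, q8}.
Read 'y': q0→{q8}, q6→{q1, q2}, q7→{q3}, q8→{q8}; union {q1, q2, q3, q8}; ε-closure = {q1, q2, q3, q4, q8}.
Read 'y': q1→{q1, q3, q5, q8}, q2→{q1}, q3→∅, q4→∅, q8→{q8}; union {q1, q3, q5, q8}; ε-closure = {q1, q3, q4, q5, q8}.
Read 'x': q1→∅, q3→{q0, q2}, q4→{q3}, q5→{q6, q7}, q8→{q1, q8}; union {q0, q1, q2, q3, q6, q7, q8}; ε-closure = {q0, q1, q2, q3, q4, q6, q7, q8}.
Read 'y': q0→{q8}, q1→{q1, q3, q5, q8}, q2→{q1}, q3→∅, q4→∅, q6→{q1, q2}, q7→{q3}, q8→{q8}; union {q1, q2, q3, q5, q8}; ε-closure = {q1, q2, q3, q4, q5, q8}.
Read 'y': q1→{q1, q3, q5, q8}, q2→{q1}, q3→∅, q4→∅, q5→{q4}, q8→{q8}; now {q1, q3, q4, q5, q8}.
Read 'y': q1→{q1, q3, q5, q8}, q3→∅, q4→∅, q5→{q4}, q8→{q8}; now {q1, q3, q4, q5, q8}.
That set has 5 states.

5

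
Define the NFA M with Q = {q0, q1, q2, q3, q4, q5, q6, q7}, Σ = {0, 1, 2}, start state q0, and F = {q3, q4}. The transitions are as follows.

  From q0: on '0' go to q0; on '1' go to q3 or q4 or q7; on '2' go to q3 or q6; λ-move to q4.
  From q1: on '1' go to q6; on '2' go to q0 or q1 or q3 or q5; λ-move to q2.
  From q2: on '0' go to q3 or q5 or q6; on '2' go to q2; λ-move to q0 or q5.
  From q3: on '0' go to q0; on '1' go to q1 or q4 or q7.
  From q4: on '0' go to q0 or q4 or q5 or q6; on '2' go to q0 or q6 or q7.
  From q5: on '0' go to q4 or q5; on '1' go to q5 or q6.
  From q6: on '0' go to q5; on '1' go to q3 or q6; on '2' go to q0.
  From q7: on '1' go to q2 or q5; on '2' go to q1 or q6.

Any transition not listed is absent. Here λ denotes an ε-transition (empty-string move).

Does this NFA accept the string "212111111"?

Start: ε-closure({q0}) = {q0, q4}.
Read '2': q0→{q3, q6}, q4→{q0, q6, q7}; union {q0, q3, q6, q7}; ε-closure = {q0, q3, q4, q6, q7}.
Read '1': q0→{q3, q4, q7}, q3→{q1, q4, q7}, q4→∅, q6→{q3, q6}, q7→{q2, q5}; union {q1, q2, q3, q4, q5, q6, q7}; ε-closure = {q0, q1, q2, q3, q4, q5, q6, q7}.
Read '2': q0→{q3, q6}, q1→{q0, q1, q3, q5}, q2→{q2}, q3→∅, q4→{q0, q6, q7}, q5→∅, q6→{q0}, q7→{q1, q6}; union {q0, q1, q2, q3, q5, q6, q7}; ε-closure = {q0, q1, q2, q3, q4, q5, q6, q7}.
Read '1': q0→{q3, q4, q7}, q1→{q6}, q2→∅, q3→{q1, q4, q7}, q4→∅, q5→{q5, q6}, q6→{q3, q6}, q7→{q2, q5}; union {q1, q2, q3, q4, q5, q6, q7}; ε-closure = {q0, q1, q2, q3, q4, q5, q6, q7}.
Read '1': q0→{q3, q4, q7}, q1→{q6}, q2→∅, q3→{q1, q4, q7}, q4→∅, q5→{q5, q6}, q6→{q3, q6}, q7→{q2, q5}; union {q1, q2, q3, q4, q5, q6, q7}; ε-closure = {q0, q1, q2, q3, q4, q5, q6, q7}.
Read '1': q0→{q3, q4, q7}, q1→{q6}, q2→∅, q3→{q1, q4, q7}, q4→∅, q5→{q5, q6}, q6→{q3, q6}, q7→{q2, q5}; union {q1, q2, q3, q4, q5, q6, q7}; ε-closure = {q0, q1, q2, q3, q4, q5, q6, q7}.
Read '1': q0→{q3, q4, q7}, q1→{q6}, q2→∅, q3→{q1, q4, q7}, q4→∅, q5→{q5, q6}, q6→{q3, q6}, q7→{q2, q5}; union {q1, q2, q3, q4, q5, q6, q7}; ε-closure = {q0, q1, q2, q3, q4, q5, q6, q7}.
Read '1': q0→{q3, q4, q7}, q1→{q6}, q2→∅, q3→{q1, q4, q7}, q4→∅, q5→{q5, q6}, q6→{q3, q6}, q7→{q2, q5}; union {q1, q2, q3, q4, q5, q6, q7}; ε-closure = {q0, q1, q2, q3, q4, q5, q6, q7}.
Read '1': q0→{q3, q4, q7}, q1→{q6}, q2→∅, q3→{q1, q4, q7}, q4→∅, q5→{q5, q6}, q6→{q3, q6}, q7→{q2, q5}; union {q1, q2, q3, q4, q5, q6, q7}; ε-closure = {q0, q1, q2, q3, q4, q5, q6, q7}.
The final set {q0, q1, q2, q3, q4, q5, q6, q7} contains the accepting states q3, q4.

Yes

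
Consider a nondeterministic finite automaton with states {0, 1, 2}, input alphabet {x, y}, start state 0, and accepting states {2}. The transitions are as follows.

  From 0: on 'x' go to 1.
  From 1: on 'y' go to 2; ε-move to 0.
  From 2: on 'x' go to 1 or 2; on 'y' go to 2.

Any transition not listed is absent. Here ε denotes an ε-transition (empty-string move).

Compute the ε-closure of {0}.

{0}

Begin with {0}.
No ε-moves leave this set, so the closure equals the set itself.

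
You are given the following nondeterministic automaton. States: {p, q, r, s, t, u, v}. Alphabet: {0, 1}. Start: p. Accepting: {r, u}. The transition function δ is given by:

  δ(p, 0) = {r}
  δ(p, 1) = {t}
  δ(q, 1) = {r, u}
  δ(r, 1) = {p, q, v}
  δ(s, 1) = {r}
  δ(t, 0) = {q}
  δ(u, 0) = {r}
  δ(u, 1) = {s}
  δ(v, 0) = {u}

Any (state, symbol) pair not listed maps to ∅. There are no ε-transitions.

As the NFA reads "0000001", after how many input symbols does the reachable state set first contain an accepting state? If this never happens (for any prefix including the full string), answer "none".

Start in {p}.
Read '0': p→{r}; now {r}.
None of the earlier sets intersect F, but {r} does.

1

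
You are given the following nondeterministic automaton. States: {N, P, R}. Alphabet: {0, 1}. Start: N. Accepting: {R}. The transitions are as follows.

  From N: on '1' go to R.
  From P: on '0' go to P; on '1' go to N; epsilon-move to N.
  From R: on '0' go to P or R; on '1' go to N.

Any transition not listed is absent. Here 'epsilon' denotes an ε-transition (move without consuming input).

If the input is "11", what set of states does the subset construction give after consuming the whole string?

{N}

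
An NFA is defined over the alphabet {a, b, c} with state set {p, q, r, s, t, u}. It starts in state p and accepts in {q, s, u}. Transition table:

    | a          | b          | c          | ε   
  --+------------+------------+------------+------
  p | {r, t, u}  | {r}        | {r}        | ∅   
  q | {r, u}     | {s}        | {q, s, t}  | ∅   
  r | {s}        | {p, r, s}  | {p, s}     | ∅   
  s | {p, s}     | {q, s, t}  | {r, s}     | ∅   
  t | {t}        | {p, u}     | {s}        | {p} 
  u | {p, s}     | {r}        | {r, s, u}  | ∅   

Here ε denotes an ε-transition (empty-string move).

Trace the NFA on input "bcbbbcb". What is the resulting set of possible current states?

{p, q, r, s, t, u}

Start in {p}.
Read 'b': p→{r}; now {r}.
Read 'c': r→{p, s}; now {p, s}.
Read 'b': p→{r}, s→{q, s, t}; union {q, r, s, t}; ε-closure = {p, q, r, s, t}.
Read 'b': p→{r}, q→{s}, r→{p, r, s}, s→{q, s, t}, t→{p, u}; now {p, q, r, s, t, u}.
Read 'b': p→{r}, q→{s}, r→{p, r, s}, s→{q, s, t}, t→{p, u}, u→{r}; now {p, q, r, s, t, u}.
Read 'c': p→{r}, q→{q, s, t}, r→{p, s}, s→{r, s}, t→{s}, u→{r, s, u}; now {p, q, r, s, t, u}.
Read 'b': p→{r}, q→{s}, r→{p, r, s}, s→{q, s, t}, t→{p, u}, u→{r}; now {p, q, r, s, t, u}.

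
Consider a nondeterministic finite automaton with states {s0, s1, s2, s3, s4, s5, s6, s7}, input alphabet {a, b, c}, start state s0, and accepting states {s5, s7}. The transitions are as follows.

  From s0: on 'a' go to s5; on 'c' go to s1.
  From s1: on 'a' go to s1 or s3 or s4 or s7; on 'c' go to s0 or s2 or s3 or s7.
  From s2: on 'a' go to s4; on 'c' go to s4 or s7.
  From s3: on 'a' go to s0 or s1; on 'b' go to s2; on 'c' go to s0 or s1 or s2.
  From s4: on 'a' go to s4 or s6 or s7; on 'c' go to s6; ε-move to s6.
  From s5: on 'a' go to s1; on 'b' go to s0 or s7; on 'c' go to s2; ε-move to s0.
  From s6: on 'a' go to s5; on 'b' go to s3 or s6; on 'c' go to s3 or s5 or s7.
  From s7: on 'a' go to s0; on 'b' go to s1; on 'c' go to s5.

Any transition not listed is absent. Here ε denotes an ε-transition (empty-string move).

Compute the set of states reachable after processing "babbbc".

∅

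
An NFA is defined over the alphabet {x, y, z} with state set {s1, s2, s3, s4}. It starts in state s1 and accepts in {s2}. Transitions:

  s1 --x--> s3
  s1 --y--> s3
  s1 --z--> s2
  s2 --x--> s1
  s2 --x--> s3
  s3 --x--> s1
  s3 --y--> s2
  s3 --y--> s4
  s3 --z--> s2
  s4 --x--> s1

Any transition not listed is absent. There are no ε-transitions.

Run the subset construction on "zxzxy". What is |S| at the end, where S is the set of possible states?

3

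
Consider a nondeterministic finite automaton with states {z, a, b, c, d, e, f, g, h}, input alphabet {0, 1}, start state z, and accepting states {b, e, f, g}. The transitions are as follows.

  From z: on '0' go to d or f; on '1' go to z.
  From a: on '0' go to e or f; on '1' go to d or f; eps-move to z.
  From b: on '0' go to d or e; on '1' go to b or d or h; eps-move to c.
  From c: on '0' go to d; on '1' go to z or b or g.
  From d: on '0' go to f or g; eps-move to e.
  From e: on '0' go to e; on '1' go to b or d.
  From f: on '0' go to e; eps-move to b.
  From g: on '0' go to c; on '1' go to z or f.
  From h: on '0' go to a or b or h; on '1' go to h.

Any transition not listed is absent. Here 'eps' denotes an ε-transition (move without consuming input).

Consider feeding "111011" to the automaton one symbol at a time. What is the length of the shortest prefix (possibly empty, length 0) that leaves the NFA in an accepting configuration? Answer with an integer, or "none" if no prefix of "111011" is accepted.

4

Start in {z}.
Read '1': z→{z}; now {z}.
Read '1': z→{z}; now {z}.
Read '1': z→{z}; now {z}.
Read '0': z→{d, f}; union {d, f}; ε-closure = {b, c, d, e, f}.
None of the earlier sets intersect F, but {b, c, d, e, f} does.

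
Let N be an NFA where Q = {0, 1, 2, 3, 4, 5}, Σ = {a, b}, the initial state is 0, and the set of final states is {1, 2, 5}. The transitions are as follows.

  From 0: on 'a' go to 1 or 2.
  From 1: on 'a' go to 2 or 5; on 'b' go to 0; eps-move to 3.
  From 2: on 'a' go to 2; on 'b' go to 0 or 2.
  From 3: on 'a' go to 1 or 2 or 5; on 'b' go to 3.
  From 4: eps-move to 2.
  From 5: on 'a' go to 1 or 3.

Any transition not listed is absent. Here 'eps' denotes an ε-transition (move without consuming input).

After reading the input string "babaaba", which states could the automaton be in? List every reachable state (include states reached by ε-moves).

∅

Start in {0}.
Read 'b': {0} → ∅.
The set is empty and remains empty for the remaining 6 symbols.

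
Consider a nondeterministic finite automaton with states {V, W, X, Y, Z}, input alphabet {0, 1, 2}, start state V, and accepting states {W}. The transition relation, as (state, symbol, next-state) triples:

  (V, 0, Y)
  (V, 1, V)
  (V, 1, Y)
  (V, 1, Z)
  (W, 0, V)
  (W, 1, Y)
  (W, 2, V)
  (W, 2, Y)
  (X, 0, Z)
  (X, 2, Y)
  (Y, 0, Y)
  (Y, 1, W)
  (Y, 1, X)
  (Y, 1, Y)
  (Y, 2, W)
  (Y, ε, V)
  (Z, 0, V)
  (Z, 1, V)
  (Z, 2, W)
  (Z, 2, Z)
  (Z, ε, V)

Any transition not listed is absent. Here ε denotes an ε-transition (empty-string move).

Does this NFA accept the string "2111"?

No

Start in {V}.
Read '2': V→∅; now ∅.
The set is empty and remains empty for the remaining 3 symbols.
The final set ∅ contains no accepting state.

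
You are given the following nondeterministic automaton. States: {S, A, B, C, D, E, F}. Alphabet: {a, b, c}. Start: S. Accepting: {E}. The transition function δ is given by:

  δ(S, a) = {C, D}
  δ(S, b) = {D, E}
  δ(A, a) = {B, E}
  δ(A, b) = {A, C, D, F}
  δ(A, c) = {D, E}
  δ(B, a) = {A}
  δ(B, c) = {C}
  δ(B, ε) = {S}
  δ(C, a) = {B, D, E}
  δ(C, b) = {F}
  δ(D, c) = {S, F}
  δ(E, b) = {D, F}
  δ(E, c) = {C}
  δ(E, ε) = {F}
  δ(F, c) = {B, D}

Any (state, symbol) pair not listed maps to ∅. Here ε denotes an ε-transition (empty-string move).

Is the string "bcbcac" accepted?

Yes

Start in {S}.
Read 'b': S→{D, E}; union {D, E}; ε-closure = {D, E, F}.
Read 'c': D→{S, F}, E→{C}, F→{B, D}; now {S, B, C, D, F}.
Read 'b': S→{D, E}, B→∅, C→{F}, D→∅, F→∅; now {D, E, F}.
Read 'c': D→{S, F}, E→{C}, F→{B, D}; now {S, B, C, D, F}.
Read 'a': S→{C, D}, B→{A}, C→{B, D, E}, D→∅, F→∅; union {A, B, C, D, E}; ε-closure = {S, A, B, C, D, E, F}.
Read 'c': S→∅, A→{D, E}, B→{C}, C→∅, D→{S, F}, E→{C}, F→{B, D}; now {S, B, C, D, E, F}.
The final set {S, B, C, D, E, F} contains the accepting state E.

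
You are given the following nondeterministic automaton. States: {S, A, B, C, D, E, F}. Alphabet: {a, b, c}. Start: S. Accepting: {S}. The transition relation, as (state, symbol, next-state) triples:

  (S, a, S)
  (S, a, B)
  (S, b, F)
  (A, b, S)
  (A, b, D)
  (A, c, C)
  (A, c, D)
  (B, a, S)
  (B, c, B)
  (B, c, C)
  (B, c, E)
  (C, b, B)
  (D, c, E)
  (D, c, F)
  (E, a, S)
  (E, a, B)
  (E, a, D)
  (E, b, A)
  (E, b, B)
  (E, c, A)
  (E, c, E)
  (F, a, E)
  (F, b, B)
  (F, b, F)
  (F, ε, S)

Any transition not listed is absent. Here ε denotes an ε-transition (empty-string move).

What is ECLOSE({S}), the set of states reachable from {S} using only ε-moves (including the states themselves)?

Begin with {S}.
No ε-moves leave this set, so the closure equals the set itself.

{S}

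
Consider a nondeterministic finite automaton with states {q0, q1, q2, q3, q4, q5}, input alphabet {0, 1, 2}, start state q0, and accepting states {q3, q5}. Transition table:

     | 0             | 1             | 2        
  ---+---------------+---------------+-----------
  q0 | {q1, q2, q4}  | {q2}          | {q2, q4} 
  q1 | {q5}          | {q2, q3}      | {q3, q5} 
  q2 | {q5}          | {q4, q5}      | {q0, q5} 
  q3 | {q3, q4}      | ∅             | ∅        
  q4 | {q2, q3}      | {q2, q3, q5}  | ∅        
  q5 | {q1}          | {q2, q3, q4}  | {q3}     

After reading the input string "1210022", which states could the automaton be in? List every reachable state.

Start in {q0}.
Read '1': q0→{q2}; now {q2}.
Read '2': q2→{q0, q5}; now {q0, q5}.
Read '1': q0→{q2}, q5→{q2, q3, q4}; now {q2, q3, q4}.
Read '0': q2→{q5}, q3→{q3, q4}, q4→{q2, q3}; now {q2, q3, q4, q5}.
Read '0': q2→{q5}, q3→{q3, q4}, q4→{q2, q3}, q5→{q1}; now {q1, q2, q3, q4, q5}.
Read '2': q1→{q3, q5}, q2→{q0, q5}, q3→∅, q4→∅, q5→{q3}; now {q0, q3, q5}.
Read '2': q0→{q2, q4}, q3→∅, q5→{q3}; now {q2, q3, q4}.

{q2, q3, q4}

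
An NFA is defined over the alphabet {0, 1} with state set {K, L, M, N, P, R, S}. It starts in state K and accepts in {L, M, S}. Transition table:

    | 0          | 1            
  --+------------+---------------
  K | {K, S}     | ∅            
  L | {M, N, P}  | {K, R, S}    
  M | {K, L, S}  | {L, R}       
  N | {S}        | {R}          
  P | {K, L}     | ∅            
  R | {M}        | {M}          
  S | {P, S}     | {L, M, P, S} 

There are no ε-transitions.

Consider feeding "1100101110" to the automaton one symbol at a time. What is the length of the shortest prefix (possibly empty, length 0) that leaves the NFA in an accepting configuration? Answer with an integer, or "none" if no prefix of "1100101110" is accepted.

Start in {K}.
Read '1': K→∅; now ∅.
The set is empty and remains empty for the remaining 9 symbols.
No reachable set along the way intersects F.

none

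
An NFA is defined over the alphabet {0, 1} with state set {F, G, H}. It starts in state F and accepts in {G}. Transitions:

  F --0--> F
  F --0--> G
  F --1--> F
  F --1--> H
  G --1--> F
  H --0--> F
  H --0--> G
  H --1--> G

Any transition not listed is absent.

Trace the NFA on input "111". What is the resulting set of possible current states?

Start in {F}.
Read '1': F→{F, H}; now {F, H}.
Read '1': F→{F, H}, H→{G}; now {F, G, H}.
Read '1': F→{F, H}, G→{F}, H→{G}; now {F, G, H}.

{F, G, H}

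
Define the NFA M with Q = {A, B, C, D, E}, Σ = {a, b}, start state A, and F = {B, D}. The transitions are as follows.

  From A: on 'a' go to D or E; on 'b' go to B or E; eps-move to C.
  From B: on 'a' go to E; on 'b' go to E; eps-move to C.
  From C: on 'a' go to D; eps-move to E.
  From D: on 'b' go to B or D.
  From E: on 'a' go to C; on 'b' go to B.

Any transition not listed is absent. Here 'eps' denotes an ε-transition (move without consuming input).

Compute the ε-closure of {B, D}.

Begin with {B, D}.
ε-move B → C; add C.
ε-move C → E; add E.

{B, C, D, E}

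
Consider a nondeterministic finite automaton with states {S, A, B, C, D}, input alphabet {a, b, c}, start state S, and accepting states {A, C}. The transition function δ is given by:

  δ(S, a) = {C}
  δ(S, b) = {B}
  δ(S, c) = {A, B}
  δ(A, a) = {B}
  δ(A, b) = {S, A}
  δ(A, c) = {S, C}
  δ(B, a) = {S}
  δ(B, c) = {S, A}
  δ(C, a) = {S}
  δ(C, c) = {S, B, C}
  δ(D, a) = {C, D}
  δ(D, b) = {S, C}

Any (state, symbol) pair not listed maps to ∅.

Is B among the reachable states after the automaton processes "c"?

Yes

Start in {S}.
Read 'c': {S} → {A, B}.
State B is in {A, B}.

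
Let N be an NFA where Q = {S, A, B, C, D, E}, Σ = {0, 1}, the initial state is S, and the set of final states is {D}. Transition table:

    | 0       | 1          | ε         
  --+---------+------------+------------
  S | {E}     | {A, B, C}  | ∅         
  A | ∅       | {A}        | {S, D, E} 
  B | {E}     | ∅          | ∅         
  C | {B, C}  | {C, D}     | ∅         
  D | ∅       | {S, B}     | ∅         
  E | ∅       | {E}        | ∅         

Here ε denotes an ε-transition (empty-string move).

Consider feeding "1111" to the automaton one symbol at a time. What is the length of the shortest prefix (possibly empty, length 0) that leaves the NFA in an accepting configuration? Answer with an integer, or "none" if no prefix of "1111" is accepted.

1

Start in {S}.
Read '1': S→{A, B, C}; union {A, B, C}; ε-closure = {S, A, B, C, D, E}.
None of the earlier sets intersect F, but {S, A, B, C, D, E} does.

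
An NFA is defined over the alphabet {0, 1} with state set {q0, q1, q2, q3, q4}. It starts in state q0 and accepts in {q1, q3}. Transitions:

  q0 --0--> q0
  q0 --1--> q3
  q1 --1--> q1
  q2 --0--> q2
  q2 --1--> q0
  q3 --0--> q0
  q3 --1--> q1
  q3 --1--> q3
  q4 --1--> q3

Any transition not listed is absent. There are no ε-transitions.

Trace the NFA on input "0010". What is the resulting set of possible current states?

{q0}

Start in {q0}.
Read '0': {q0} → {q0}.
Read '0': {q0} → {q0}.
Read '1': {q0} → {q3}.
Read '0': {q3} → {q0}.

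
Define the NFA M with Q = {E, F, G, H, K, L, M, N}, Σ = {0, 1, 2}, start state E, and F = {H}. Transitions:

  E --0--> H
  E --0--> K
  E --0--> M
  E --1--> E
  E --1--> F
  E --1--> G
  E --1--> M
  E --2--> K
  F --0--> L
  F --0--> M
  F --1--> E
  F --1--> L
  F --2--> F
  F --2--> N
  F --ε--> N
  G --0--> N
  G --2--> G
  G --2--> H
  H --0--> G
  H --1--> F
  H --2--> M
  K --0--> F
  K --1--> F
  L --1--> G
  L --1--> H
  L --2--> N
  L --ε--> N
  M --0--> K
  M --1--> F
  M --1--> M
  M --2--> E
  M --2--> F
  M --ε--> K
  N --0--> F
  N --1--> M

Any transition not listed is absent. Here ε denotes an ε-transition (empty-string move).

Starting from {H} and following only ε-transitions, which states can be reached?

{H}

Begin with {H}.
No ε-moves leave this set, so the closure equals the set itself.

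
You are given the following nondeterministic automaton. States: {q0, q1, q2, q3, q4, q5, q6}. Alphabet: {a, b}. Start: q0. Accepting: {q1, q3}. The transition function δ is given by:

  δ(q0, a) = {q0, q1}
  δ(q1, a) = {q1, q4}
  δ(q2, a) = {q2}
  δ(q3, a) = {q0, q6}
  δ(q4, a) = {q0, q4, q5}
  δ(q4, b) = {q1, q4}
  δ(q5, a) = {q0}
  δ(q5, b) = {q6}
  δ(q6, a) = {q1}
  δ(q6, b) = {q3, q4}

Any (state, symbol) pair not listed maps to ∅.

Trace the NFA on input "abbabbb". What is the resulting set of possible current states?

Start in {q0}.
Read 'a': q0→{q0, q1}; now {q0, q1}.
Read 'b': q0→∅, q1→∅; now ∅.
The set is empty and remains empty for the remaining 5 symbols.

∅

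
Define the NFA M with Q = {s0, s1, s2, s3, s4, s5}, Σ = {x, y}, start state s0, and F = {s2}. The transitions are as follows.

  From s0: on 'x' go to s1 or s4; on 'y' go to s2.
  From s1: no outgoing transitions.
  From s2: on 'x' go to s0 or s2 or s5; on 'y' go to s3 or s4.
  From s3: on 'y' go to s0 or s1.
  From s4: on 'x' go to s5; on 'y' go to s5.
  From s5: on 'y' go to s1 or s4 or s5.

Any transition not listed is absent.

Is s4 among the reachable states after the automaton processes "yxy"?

Yes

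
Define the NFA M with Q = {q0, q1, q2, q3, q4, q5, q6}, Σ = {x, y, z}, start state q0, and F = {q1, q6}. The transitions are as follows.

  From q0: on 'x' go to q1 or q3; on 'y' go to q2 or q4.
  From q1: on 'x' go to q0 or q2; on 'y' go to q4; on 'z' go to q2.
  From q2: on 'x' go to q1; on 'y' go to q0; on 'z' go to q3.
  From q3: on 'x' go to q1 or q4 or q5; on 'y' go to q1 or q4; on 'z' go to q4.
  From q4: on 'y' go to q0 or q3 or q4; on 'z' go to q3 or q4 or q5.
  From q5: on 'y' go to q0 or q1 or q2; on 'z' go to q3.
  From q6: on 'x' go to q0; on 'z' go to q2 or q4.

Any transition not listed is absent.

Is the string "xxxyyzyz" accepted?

Start in {q0}.
Read 'x': {q0} → {q1, q3}.
Read 'x': {q1, q3} → {q0, q1, q2, q4, q5}.
Read 'x': {q0, q1, q2, q4, q5} → {q0, q1, q2, q3}.
Read 'y': {q0, q1, q2, q3} → {q0, q1, q2, q4}.
Read 'y': {q0, q1, q2, q4} → {q0, q2, q3, q4}.
Read 'z': {q0, q2, q3, q4} → {q3, q4, q5}.
Read 'y': {q3, q4, q5} → {q0, q1, q2, q3, q4}.
Read 'z': {q0, q1, q2, q3, q4} → {q2, q3, q4, q5}.
The final set {q2, q3, q4, q5} contains no accepting state.

No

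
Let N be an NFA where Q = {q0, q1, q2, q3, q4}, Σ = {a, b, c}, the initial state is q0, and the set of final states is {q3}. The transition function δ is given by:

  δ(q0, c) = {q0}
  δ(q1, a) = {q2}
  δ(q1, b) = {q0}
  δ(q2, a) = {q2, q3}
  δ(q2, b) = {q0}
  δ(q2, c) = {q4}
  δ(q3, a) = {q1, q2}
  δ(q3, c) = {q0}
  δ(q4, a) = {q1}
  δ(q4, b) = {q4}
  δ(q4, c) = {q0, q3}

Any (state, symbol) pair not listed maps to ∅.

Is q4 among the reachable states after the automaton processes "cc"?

No

Start in {q0}.
Read 'c': {q0} → {q0}.
Read 'c': {q0} → {q0}.
State q4 is not in {q0}.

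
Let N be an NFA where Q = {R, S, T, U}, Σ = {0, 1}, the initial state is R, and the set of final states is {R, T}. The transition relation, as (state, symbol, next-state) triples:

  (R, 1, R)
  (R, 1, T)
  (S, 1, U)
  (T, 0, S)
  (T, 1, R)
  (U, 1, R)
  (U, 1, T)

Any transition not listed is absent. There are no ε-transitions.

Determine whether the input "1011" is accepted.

Start in {R}.
Read '1': R→{R, T}; now {R, T}.
Read '0': R→∅, T→{S}; now {S}.
Read '1': S→{U}; now {U}.
Read '1': U→{R, T}; now {R, T}.
The final set {R, T} contains the accepting states R, T.

Yes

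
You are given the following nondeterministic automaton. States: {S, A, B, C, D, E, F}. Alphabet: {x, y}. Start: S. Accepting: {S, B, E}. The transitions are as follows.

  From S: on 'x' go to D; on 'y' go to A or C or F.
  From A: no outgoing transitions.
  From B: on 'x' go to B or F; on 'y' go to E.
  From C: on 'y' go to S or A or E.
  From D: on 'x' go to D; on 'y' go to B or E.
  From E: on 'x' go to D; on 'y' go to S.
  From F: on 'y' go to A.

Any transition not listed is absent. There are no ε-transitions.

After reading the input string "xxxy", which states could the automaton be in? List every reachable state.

Start in {S}.
Read 'x': S→{D}; now {D}.
Read 'x': D→{D}; now {D}.
Read 'x': D→{D}; now {D}.
Read 'y': D→{B, E}; now {B, E}.

{B, E}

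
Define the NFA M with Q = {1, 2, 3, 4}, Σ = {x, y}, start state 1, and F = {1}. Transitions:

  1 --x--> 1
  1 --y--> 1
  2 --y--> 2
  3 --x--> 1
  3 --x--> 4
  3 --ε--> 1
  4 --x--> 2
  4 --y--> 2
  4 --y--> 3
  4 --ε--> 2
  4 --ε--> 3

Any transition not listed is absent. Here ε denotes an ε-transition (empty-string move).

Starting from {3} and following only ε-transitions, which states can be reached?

{1, 3}

Begin with {3}.
ε-move 3 → 1; add 1.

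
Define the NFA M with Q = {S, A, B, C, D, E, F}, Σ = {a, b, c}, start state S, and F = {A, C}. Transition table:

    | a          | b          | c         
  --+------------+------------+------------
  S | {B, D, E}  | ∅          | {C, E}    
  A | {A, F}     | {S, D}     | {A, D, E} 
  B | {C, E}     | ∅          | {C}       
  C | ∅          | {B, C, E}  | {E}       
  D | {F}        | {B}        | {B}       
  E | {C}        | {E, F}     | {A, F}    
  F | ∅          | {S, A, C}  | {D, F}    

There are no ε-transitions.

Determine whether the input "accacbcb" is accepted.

Yes

Start in {S}.
Read 'a': S→{B, D, E}; now {B, D, E}.
Read 'c': B→{C}, D→{B}, E→{A, F}; now {A, B, C, F}.
Read 'c': A→{A, D, E}, B→{C}, C→{E}, F→{D, F}; now {A, C, D, E, F}.
Read 'a': A→{A, F}, C→∅, D→{F}, E→{C}, F→∅; now {A, C, F}.
Read 'c': A→{A, D, E}, C→{E}, F→{D, F}; now {A, D, E, F}.
Read 'b': A→{S, D}, D→{B}, E→{E, F}, F→{S, A, C}; now {S, A, B, C, D, E, F}.
Read 'c': S→{C, E}, A→{A, D, E}, B→{C}, C→{E}, D→{B}, E→{A, F}, F→{D, F}; now {A, B, C, D, E, F}.
Read 'b': A→{S, D}, B→∅, C→{B, C, E}, D→{B}, E→{E, F}, F→{S, A, C}; now {S, A, B, C, D, E, F}.
The final set {S, A, B, C, D, E, F} contains the accepting states A, C.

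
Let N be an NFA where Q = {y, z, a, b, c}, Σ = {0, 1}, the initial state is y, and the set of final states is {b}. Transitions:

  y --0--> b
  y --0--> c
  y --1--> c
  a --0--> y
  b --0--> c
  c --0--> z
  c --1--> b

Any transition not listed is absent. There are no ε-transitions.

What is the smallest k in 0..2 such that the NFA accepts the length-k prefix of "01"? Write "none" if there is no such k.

1

Start in {y}.
Read '0': {y} → {b, c}.
None of the earlier sets intersect F, but {b, c} does.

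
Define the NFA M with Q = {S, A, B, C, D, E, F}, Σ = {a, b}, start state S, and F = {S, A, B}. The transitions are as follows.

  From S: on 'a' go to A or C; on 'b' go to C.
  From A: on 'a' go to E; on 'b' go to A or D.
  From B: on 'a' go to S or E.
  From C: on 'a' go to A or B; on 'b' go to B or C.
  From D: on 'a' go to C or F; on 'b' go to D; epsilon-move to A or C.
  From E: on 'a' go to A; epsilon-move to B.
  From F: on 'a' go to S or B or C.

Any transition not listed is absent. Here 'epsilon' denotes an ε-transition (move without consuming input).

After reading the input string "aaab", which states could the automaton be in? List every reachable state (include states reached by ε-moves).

Start in {S}.
Read 'a': S→{A, C}; now {A, C}.
Read 'a': A→{E}, C→{A, B}; now {A, B, E}.
Read 'a': A→{E}, B→{S, E}, E→{A}; union {S, A, E}; ε-closure = {S, A, B, E}.
Read 'b': S→{C}, A→{A, D}, B→∅, E→∅; now {A, C, D}.

{A, C, D}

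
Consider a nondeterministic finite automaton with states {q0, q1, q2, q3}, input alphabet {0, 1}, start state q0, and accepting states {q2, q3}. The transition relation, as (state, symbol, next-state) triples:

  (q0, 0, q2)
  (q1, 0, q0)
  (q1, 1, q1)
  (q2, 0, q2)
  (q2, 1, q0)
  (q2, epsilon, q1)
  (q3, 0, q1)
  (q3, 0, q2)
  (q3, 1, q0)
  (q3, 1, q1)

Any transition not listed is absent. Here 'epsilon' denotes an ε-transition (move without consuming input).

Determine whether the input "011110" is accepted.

No

Start in {q0}.
Read '0': q0→{q2}; union {q2}; ε-closure = {q1, q2}.
Read '1': q1→{q1}, q2→{q0}; now {q0, q1}.
Read '1': q0→∅, q1→{q1}; now {q1}.
Read '1': q1→{q1}; now {q1}.
Read '1': q1→{q1}; now {q1}.
Read '0': q1→{q0}; now {q0}.
The final set {q0} contains no accepting state.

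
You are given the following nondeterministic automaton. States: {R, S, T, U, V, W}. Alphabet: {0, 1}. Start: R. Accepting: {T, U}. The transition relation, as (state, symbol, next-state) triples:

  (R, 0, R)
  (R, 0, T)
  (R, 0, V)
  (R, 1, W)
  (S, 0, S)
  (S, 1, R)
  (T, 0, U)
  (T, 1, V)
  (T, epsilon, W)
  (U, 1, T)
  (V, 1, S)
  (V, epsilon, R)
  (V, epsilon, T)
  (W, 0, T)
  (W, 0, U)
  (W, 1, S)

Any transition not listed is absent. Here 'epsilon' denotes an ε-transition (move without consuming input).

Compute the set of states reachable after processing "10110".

Start in {R}.
Read '1': {R} → {W}.
Read '0': {W} → {T, U, W}.
Read '1': {T, U, W} → {R, S, T, V, W}.
Read '1': {R, S, T, V, W} → {R, S, T, V, W}.
Read '0': {R, S, T, V, W} → {R, S, T, U, V, W}.

{R, S, T, U, V, W}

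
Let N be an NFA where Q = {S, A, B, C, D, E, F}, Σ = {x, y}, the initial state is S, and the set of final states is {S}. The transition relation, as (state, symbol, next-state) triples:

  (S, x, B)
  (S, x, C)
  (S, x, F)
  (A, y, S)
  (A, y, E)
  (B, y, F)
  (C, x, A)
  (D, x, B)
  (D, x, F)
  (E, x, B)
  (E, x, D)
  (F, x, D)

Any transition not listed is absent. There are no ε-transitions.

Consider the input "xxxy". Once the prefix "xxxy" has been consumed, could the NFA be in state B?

No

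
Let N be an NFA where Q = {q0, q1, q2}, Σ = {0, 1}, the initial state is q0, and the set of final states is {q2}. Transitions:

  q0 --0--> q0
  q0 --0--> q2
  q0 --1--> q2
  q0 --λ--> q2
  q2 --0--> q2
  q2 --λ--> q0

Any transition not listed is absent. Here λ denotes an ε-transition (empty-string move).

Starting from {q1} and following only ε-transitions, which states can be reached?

{q1}

Begin with {q1}.
No ε-moves leave this set, so the closure equals the set itself.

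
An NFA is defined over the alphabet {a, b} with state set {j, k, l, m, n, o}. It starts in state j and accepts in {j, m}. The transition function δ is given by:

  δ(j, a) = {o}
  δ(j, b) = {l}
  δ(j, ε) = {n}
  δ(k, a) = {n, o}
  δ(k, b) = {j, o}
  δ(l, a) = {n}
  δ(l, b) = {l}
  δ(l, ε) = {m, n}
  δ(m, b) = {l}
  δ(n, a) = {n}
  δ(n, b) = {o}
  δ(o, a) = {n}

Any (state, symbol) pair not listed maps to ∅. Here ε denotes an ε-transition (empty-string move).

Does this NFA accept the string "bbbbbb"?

Yes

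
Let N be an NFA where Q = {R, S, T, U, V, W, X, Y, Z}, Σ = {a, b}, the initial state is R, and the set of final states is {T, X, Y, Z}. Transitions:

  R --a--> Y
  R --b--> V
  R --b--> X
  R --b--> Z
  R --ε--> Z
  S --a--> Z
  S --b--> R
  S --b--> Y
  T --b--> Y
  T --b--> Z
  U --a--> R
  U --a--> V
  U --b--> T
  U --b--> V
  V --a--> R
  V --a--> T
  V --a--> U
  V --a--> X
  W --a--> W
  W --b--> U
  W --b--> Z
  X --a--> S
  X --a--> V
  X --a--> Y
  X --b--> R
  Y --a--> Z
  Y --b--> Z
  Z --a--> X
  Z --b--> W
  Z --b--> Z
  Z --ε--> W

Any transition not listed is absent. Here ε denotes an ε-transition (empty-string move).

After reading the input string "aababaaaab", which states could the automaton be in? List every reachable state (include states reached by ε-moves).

{R, T, U, V, W, X, Y, Z}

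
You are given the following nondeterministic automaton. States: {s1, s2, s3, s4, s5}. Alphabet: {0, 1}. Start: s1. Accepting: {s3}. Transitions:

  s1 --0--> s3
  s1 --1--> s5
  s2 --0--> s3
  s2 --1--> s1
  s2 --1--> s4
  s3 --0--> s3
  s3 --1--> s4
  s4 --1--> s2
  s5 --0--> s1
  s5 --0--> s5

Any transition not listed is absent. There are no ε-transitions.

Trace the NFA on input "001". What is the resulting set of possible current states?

Start in {s1}.
Read '0': {s1} → {s3}.
Read '0': {s3} → {s3}.
Read '1': {s3} → {s4}.

{s4}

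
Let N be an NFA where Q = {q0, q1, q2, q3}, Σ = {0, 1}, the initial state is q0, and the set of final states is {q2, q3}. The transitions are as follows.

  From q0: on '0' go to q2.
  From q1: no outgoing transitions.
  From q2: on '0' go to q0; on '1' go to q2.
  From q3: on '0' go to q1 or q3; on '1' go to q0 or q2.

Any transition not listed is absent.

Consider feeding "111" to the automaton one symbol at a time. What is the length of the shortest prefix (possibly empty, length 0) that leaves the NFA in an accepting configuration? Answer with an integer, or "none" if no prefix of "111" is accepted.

Start in {q0}.
Read '1': q0→∅; now ∅.
The set is empty and remains empty for the remaining 2 symbols.
No reachable set along the way intersects F.

none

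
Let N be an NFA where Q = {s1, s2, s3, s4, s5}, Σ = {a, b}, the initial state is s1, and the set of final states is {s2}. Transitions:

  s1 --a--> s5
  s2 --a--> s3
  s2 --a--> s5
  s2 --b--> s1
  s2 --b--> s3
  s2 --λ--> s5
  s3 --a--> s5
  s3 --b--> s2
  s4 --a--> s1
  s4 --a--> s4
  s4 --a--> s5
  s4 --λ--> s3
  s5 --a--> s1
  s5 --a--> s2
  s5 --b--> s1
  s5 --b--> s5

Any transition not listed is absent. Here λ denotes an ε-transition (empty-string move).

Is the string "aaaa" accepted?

Start in {s1}.
Read 'a': s1→{s5}; now {s5}.
Read 'a': s5→{s1, s2}; union {s1, s2}; ε-closure = {s1, s2, s5}.
Read 'a': s1→{s5}, s2→{s3, s5}, s5→{s1, s2}; now {s1, s2, s3, s5}.
Read 'a': s1→{s5}, s2→{s3, s5}, s3→{s5}, s5→{s1, s2}; now {s1, s2, s3, s5}.
The final set {s1, s2, s3, s5} contains the accepting state s2.

Yes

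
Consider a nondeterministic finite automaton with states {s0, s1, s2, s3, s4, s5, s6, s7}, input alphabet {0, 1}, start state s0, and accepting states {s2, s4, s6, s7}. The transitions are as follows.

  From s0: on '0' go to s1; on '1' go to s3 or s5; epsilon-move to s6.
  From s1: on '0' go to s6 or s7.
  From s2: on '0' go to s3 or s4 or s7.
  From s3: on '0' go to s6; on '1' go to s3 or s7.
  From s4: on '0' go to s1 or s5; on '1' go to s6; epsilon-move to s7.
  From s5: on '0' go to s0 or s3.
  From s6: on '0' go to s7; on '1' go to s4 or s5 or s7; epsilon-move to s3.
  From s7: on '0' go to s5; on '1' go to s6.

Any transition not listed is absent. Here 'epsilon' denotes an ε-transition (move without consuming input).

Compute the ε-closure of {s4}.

{s4, s7}

Begin with {s4}.
ε-move s4 → s7; add s7.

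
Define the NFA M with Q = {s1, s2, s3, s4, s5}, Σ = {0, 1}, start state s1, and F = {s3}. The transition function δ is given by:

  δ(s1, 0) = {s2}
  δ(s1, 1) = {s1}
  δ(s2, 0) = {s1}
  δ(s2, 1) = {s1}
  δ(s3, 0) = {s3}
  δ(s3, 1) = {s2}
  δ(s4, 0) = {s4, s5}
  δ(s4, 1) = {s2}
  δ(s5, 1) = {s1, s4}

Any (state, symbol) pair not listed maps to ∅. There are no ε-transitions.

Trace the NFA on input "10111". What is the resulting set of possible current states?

Start in {s1}.
Read '1': {s1} → {s1}.
Read '0': {s1} → {s2}.
Read '1': {s2} → {s1}.
Read '1': {s1} → {s1}.
Read '1': {s1} → {s1}.

{s1}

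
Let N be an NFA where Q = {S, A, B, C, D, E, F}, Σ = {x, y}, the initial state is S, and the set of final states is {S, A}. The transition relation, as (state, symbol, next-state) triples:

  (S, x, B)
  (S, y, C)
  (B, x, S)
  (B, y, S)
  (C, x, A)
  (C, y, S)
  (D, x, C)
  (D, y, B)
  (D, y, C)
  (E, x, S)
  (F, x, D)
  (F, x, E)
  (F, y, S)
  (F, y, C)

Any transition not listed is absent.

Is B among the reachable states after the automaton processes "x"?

Start in {S}.
Read 'x': S→{B}; now {B}.
State B is in {B}.

Yes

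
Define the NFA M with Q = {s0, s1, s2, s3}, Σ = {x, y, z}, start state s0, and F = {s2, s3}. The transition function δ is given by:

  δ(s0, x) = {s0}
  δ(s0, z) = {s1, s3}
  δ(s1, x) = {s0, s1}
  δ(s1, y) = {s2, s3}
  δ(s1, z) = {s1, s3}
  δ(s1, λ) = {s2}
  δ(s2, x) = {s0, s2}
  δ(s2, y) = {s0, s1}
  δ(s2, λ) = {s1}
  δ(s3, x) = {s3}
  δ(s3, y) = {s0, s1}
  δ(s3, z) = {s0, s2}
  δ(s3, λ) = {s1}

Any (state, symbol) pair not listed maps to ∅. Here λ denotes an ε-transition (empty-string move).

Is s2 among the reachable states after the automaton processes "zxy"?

Start in {s0}.
Read 'z': s0→{s1, s3}; union {s1, s3}; ε-closure = {s1, s2, s3}.
Read 'x': s1→{s0, s1}, s2→{s0, s2}, s3→{s3}; now {s0, s1, s2, s3}.
Read 'y': s0→∅, s1→{s2, s3}, s2→{s0, s1}, s3→{s0, s1}; now {s0, s1, s2, s3}.
State s2 is in {s0, s1, s2, s3}.

Yes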